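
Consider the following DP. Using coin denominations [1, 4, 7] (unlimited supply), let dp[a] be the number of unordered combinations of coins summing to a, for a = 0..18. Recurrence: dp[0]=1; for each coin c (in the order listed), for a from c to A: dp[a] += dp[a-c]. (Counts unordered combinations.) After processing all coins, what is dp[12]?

after  coin     0     1     2     3     4     5     6     7     8     9    10    11    12    13    14    15    16    17    18
          1     1     1     1     1     1     1     1     1     1     1     1     1     1     1     1     1     1     1     1
          4     1     1     1     1     2     2     2     2     3     3     3     3     4     4     4     4     5     5     5
          7     1     1     1     1     2     2     2     3     4     4     4     5     6     6     7     8     9     9    10

6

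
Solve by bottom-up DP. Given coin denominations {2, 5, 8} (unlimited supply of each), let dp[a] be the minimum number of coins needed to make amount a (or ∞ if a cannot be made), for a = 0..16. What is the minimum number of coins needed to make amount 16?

2

 a  0  1  2  3  4  5  6  7  8  9 10 11 12 13 14 15 16
dp  0  -  1  -  2  1  3  2  1  3  2  4  3  2  4  3  2
(- denotes ∞ / unreachable)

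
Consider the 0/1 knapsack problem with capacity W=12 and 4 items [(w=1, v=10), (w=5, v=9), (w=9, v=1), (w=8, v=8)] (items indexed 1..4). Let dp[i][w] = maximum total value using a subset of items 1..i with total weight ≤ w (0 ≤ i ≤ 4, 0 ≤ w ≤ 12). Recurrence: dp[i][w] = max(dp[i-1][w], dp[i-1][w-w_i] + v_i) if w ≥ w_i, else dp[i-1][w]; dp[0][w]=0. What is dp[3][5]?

i\w   0   1   2   3   4   5   6   7   8   9  10  11  12
  0   0   0   0   0   0   0   0   0   0   0   0   0   0
  1   0  10  10  10  10  10  10  10  10  10  10  10  10
  2   0  10  10  10  10  10  19  19  19  19  19  19  19
  3   0  10  10  10  10  10  19  19  19  19  19  19  19
  4   0  10  10  10  10  10  19  19  19  19  19  19  19

10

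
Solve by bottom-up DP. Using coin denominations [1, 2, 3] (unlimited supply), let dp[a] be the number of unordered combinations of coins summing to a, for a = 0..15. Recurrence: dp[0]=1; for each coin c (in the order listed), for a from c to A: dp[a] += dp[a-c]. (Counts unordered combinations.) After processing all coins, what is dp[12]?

after  coin     0     1     2     3     4     5     6     7     8     9    10    11    12    13    14    15
          1     1     1     1     1     1     1     1     1     1     1     1     1     1     1     1     1
          2     1     1     2     2     3     3     4     4     5     5     6     6     7     7     8     8
          3     1     1     2     3     4     5     7     8    10    12    14    16    19    21    24    27

19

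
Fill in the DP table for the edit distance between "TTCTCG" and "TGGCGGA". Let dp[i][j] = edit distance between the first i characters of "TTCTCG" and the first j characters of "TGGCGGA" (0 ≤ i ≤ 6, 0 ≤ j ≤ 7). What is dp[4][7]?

5

   ''  T  G  G  C  G  G  A
''  0  1  2  3  4  5  6  7
 T  1  0  1  2  3  4  5  6
 T  2  1  1  2  3  4  5  6
 C  3  2  2  2  2  3  4  5
 T  4  3  3  3  3  3  4  5
 C  5  4  4  4  3  4  4  5
 G  6  5  4  4  4  3  4  5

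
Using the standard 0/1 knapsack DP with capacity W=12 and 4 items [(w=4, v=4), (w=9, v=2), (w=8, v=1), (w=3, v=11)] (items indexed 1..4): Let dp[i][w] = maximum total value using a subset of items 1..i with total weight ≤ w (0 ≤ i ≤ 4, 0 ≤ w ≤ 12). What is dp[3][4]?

4

i\w   0   1   2   3   4   5   6   7   8   9  10  11  12
  0   0   0   0   0   0   0   0   0   0   0   0   0   0
  1   0   0   0   0   4   4   4   4   4   4   4   4   4
  2   0   0   0   0   4   4   4   4   4   4   4   4   4
  3   0   0   0   0   4   4   4   4   4   4   4   4   5
  4   0   0   0  11  11  11  11  15  15  15  15  15  15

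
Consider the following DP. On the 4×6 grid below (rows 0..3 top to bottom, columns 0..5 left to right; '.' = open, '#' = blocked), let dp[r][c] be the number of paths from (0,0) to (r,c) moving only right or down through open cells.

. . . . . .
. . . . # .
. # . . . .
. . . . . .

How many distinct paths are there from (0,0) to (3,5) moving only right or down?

r\c   0   1   2   3   4   5
  0   1   1   1   1   1   1
  1   1   2   3   4   0   1
  2   1   0   3   7   7   8
  3   1   1   4  11  18  26

26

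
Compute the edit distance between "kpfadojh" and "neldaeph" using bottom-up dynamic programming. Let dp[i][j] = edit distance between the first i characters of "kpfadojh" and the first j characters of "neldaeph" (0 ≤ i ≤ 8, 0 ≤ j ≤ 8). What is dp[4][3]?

4

   ''  n  e  l  d  a  e  p  h
''  0  1  2  3  4  5  6  7  8
 k  1  1  2  3  4  5  6  7  8
 p  2  2  2  3  4  5  6  6  7
 f  3  3  3  3  4  5  6  7  7
 a  4  4  4  4  4  4  5  6  7
 d  5  5  5  5  4  5  5  6  7
 o  6  6  6  6  5  5  6  6  7
 j  7  7  7  7  6  6  6  7  7
 h  8  8  8  8  7  7  7  7  7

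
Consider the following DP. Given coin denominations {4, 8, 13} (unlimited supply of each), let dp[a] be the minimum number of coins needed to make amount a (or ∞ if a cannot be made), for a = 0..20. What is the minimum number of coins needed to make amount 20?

 a  0  1  2  3  4  5  6  7  8  9 10 11 12 13 14 15 16 17 18 19 20
dp  0  -  -  -  1  -  -  -  1  -  -  -  2  1  -  -  2  2  -  -  3
(- denotes ∞ / unreachable)

3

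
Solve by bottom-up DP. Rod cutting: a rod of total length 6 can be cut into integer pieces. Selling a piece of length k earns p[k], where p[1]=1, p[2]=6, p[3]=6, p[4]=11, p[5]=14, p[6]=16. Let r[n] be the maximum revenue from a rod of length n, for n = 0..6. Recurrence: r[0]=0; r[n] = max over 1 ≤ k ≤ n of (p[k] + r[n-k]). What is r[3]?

   n    0    1    2    3    4    5    6
r[n]    0    1    6    7   12   14   18

7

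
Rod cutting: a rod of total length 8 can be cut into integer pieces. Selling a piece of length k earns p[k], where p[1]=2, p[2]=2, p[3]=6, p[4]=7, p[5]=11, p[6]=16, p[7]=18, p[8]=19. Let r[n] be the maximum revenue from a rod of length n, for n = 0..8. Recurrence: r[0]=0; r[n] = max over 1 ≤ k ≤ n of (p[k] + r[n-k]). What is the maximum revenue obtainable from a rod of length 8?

   n    0    1    2    3    4    5    6    7    8
r[n]    0    2    4    6    8   11   16   18   20

20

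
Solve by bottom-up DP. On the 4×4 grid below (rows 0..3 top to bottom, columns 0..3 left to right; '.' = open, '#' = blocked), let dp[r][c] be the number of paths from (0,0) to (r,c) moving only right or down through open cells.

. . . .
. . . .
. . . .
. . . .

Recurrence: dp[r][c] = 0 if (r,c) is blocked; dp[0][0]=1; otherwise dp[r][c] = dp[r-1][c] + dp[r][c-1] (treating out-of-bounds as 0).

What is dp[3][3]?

r\c   0   1   2   3
  0   1   1   1   1
  1   1   2   3   4
  2   1   3   6  10
  3   1   4  10  20

20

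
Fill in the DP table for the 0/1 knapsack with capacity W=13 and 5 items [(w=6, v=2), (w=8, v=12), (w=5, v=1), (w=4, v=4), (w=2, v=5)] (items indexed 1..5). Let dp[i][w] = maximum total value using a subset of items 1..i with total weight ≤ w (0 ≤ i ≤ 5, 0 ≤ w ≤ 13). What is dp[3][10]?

i\w   0   1   2   3   4   5   6   7   8   9  10  11  12  13
  0   0   0   0   0   0   0   0   0   0   0   0   0   0   0
  1   0   0   0   0   0   0   2   2   2   2   2   2   2   2
  2   0   0   0   0   0   0   2   2  12  12  12  12  12  12
  3   0   0   0   0   0   1   2   2  12  12  12  12  12  13
  4   0   0   0   0   4   4   4   4  12  12  12  12  16  16
  5   0   0   5   5   5   5   9   9  12  12  17  17  17  17

12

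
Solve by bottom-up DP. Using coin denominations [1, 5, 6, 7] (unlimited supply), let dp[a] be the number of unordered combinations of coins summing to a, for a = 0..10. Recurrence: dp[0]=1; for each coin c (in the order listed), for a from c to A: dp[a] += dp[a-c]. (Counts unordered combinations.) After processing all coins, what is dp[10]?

after  coin     0     1     2     3     4     5     6     7     8     9    10
          1     1     1     1     1     1     1     1     1     1     1     1
          5     1     1     1     1     1     2     2     2     2     2     3
          6     1     1     1     1     1     2     3     3     3     3     4
          7     1     1     1     1     1     2     3     4     4     4     5

5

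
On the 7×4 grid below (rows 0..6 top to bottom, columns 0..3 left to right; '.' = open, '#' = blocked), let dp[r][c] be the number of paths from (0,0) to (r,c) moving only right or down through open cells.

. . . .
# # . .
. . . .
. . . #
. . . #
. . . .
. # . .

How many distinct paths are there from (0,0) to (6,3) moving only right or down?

2

r\c   0   1   2   3
  0   1   1   1   1
  1   0   0   1   2
  2   0   0   1   3
  3   0   0   1   0
  4   0   0   1   0
  5   0   0   1   1
  6   0   0   1   2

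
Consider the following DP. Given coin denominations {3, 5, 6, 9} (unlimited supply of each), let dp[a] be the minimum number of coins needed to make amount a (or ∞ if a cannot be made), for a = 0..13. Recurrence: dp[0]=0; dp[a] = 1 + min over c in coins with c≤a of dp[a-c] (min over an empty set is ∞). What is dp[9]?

 a  0  1  2  3  4  5  6  7  8  9 10 11 12 13
dp  0  -  -  1  -  1  1  -  2  1  2  2  2  3
(- denotes ∞ / unreachable)

1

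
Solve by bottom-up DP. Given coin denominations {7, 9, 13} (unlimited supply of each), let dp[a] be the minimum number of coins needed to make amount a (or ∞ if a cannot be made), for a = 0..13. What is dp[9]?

 a  0  1  2  3  4  5  6  7  8  9 10 11 12 13
dp  0  -  -  -  -  -  -  1  -  1  -  -  -  1
(- denotes ∞ / unreachable)

1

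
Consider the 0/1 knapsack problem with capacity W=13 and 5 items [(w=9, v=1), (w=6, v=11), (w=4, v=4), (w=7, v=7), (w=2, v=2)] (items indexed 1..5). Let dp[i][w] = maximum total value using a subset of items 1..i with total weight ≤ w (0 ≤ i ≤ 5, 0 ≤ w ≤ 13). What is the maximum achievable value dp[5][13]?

i\w   0   1   2   3   4   5   6   7   8   9  10  11  12  13
  0   0   0   0   0   0   0   0   0   0   0   0   0   0   0
  1   0   0   0   0   0   0   0   0   0   1   1   1   1   1
  2   0   0   0   0   0   0  11  11  11  11  11  11  11  11
  3   0   0   0   0   4   4  11  11  11  11  15  15  15  15
  4   0   0   0   0   4   4  11  11  11  11  15  15  15  18
  5   0   0   2   2   4   4  11  11  13  13  15  15  17  18

18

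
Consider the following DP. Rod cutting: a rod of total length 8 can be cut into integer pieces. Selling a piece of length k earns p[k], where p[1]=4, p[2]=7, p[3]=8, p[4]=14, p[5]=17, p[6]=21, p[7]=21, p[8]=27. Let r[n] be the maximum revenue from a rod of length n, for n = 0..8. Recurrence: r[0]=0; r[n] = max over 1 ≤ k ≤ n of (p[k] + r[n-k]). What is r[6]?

   n    0    1    2    3    4    5    6    7    8
r[n]    0    4    8   12   16   20   24   28   32

24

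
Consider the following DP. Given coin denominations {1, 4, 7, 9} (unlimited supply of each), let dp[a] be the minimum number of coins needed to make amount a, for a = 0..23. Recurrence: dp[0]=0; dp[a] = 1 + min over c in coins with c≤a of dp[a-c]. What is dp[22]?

 a  0  1  2  3  4  5  6  7  8  9 10 11 12 13 14 15 16 17 18 19 20 21 22 23
dp  0  1  2  3  1  2  3  1  2  1  2  2  3  2  2  3  2  3  2  3  3  3  3  3

3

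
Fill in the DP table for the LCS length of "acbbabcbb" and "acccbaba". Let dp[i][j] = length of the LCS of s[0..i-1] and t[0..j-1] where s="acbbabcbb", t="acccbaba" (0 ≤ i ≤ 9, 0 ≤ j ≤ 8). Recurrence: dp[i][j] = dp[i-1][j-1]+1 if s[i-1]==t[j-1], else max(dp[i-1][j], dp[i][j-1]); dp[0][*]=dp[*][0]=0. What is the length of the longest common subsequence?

   ''  a  c  c  c  b  a  b  a
''  0  0  0  0  0  0  0  0  0
 a  0  1  1  1  1  1  1  1  1
 c  0  1  2  2  2  2  2  2  2
 b  0  1  2  2  2  3  3  3  3
 b  0  1  2  2  2  3  3  4  4
 a  0  1  2  2  2  3  4  4  5
 b  0  1  2  2  2  3  4  5  5
 c  0  1  2  3  3  3  4  5  5
 b  0  1  2  3  3  4  4  5  5
 b  0  1  2  3  3  4  4  5  5

5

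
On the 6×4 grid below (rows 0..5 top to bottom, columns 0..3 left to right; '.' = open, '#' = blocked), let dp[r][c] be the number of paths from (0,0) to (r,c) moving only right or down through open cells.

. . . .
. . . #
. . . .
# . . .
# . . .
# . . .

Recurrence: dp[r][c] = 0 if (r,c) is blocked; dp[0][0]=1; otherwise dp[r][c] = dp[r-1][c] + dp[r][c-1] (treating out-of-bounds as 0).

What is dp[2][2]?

r\c   0   1   2   3
  0   1   1   1   1
  1   1   2   3   0
  2   1   3   6   6
  3   0   3   9  15
  4   0   3  12  27
  5   0   3  15  42

6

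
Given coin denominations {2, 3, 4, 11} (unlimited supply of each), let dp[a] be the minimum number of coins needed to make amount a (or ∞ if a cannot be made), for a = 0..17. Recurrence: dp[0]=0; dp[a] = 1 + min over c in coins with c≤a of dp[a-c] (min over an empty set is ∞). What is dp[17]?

3

 a  0  1  2  3  4  5  6  7  8  9 10 11 12 13 14 15 16 17
dp  0  -  1  1  1  2  2  2  2  3  3  1  3  2  2  2  3  3
(- denotes ∞ / unreachable)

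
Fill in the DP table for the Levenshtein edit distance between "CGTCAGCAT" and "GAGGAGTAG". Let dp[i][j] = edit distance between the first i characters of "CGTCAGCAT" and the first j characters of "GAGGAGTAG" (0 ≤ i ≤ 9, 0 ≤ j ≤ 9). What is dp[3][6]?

   ''  G  A  G  G  A  G  T  A  G
''  0  1  2  3  4  5  6  7  8  9
 C  1  1  2  3  4  5  6  7  8  9
 G  2  1  2  2  3  4  5  6  7  8
 T  3  2  2  3  3  4  5  5  6  7
 C  4  3  3  3  4  4  5  6  6  7
 A  5  4  3  4  4  4  5  6  6  7
 G  6  5  4  3  4  5  4  5  6  6
 C  7  6  5  4  4  5  5  5  6  7
 A  8  7  6  5  5  4  5  6  5  6
 T  9  8  7  6  6  5  5  5  6  6

5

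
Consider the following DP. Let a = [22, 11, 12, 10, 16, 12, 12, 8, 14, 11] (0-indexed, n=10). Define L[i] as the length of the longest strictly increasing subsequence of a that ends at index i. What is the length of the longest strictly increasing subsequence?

   i    0    1    2    3    4    5    6    7    8    9
a[i]   22   11   12   10   16   12   12    8   14   11
L[i]    1    1    2    1    3    2    2    1    3    2

3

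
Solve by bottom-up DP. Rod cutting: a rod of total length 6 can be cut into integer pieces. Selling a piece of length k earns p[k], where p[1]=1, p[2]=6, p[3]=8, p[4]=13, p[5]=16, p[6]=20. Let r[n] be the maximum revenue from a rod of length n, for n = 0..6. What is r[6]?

20

   n    0    1    2    3    4    5    6
r[n]    0    1    6    8   13   16   20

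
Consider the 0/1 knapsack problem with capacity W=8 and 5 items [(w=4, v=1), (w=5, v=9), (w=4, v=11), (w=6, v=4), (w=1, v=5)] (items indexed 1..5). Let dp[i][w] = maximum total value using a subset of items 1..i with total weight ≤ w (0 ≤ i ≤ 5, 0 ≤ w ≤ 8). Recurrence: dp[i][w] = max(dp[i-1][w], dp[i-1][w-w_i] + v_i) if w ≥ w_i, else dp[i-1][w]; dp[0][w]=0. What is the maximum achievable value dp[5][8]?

16

i\w   0   1   2   3   4   5   6   7   8
  0   0   0   0   0   0   0   0   0   0
  1   0   0   0   0   1   1   1   1   1
  2   0   0   0   0   1   9   9   9   9
  3   0   0   0   0  11  11  11  11  12
  4   0   0   0   0  11  11  11  11  12
  5   0   5   5   5  11  16  16  16  16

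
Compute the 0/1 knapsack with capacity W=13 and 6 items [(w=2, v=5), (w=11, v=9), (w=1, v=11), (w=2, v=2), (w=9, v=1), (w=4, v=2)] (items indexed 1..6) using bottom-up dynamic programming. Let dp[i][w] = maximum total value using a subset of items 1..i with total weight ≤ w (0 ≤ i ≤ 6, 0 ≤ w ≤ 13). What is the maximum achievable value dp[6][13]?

i\w   0   1   2   3   4   5   6   7   8   9  10  11  12  13
  0   0   0   0   0   0   0   0   0   0   0   0   0   0   0
  1   0   0   5   5   5   5   5   5   5   5   5   5   5   5
  2   0   0   5   5   5   5   5   5   5   5   5   9   9  14
  3   0  11  11  16  16  16  16  16  16  16  16  16  20  20
  4   0  11  11  16  16  18  18  18  18  18  18  18  20  20
  5   0  11  11  16  16  18  18  18  18  18  18  18  20  20
  6   0  11  11  16  16  18  18  18  18  20  20  20  20  20

20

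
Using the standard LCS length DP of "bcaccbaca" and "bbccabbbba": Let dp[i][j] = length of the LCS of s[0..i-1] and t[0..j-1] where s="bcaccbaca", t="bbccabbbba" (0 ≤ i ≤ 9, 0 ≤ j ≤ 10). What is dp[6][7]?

4

   ''  b  b  c  c  a  b  b  b  b  a
''  0  0  0  0  0  0  0  0  0  0  0
 b  0  1  1  1  1  1  1  1  1  1  1
 c  0  1  1  2  2  2  2  2  2  2  2
 a  0  1  1  2  2  3  3  3  3  3  3
 c  0  1  1  2  3  3  3  3  3  3  3
 c  0  1  1  2  3  3  3  3  3  3  3
 b  0  1  2  2  3  3  4  4  4  4  4
 a  0  1  2  2  3  4  4  4  4  4  5
 c  0  1  2  3  3  4  4  4  4  4  5
 a  0  1  2  3  3  4  4  4  4  4  5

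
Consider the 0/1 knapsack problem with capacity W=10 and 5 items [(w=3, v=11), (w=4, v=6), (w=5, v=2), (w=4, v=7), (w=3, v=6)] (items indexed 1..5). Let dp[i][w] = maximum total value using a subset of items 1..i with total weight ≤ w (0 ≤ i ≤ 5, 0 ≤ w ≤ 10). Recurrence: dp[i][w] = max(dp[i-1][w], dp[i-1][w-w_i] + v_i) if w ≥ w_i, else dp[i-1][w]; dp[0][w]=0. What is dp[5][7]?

18

i\w   0   1   2   3   4   5   6   7   8   9  10
  0   0   0   0   0   0   0   0   0   0   0   0
  1   0   0   0  11  11  11  11  11  11  11  11
  2   0   0   0  11  11  11  11  17  17  17  17
  3   0   0   0  11  11  11  11  17  17  17  17
  4   0   0   0  11  11  11  11  18  18  18  18
  5   0   0   0  11  11  11  17  18  18  18  24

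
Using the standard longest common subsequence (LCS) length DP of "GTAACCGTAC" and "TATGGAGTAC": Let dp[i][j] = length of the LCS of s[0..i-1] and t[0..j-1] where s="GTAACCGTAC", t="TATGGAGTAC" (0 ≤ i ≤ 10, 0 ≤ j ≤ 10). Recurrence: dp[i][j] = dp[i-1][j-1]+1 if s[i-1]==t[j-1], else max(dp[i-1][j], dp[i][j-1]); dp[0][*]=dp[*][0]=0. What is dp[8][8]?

5

   ''  T  A  T  G  G  A  G  T  A  C
''  0  0  0  0  0  0  0  0  0  0  0
 G  0  0  0  0  1  1  1  1  1  1  1
 T  0  1  1  1  1  1  1  1  2  2  2
 A  0  1  2  2  2  2  2  2  2  3  3
 A  0  1  2  2  2  2  3  3  3  3  3
 C  0  1  2  2  2  2  3  3  3  3  4
 C  0  1  2  2  2  2  3  3  3  3  4
 G  0  1  2  2  3  3  3  4  4  4  4
 T  0  1  2  3  3  3  3  4  5  5  5
 A  0  1  2  3  3  3  4  4  5  6  6
 C  0  1  2  3  3  3  4  4  5  6  7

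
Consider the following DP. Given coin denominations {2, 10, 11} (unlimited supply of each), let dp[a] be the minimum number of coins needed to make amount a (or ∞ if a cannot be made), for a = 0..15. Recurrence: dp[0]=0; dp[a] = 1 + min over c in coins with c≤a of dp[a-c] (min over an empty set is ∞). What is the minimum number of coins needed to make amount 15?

 a  0  1  2  3  4  5  6  7  8  9 10 11 12 13 14 15
dp  0  -  1  -  2  -  3  -  4  -  1  1  2  2  3  3
(- denotes ∞ / unreachable)

3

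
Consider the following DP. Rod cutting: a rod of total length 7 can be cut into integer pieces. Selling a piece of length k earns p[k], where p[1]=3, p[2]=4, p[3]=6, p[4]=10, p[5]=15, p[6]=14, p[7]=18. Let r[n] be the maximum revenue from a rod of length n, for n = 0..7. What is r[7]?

21

   n    0    1    2    3    4    5    6    7
r[n]    0    3    6    9   12   15   18   21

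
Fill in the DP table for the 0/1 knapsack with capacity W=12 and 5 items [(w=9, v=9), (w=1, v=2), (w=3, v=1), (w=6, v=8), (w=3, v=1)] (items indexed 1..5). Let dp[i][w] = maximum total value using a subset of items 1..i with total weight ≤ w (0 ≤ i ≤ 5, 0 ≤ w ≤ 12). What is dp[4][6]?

i\w   0   1   2   3   4   5   6   7   8   9  10  11  12
  0   0   0   0   0   0   0   0   0   0   0   0   0   0
  1   0   0   0   0   0   0   0   0   0   9   9   9   9
  2   0   2   2   2   2   2   2   2   2   9  11  11  11
  3   0   2   2   2   3   3   3   3   3   9  11  11  11
  4   0   2   2   2   3   3   8  10  10  10  11  11  11
  5   0   2   2   2   3   3   8  10  10  10  11  11  11

8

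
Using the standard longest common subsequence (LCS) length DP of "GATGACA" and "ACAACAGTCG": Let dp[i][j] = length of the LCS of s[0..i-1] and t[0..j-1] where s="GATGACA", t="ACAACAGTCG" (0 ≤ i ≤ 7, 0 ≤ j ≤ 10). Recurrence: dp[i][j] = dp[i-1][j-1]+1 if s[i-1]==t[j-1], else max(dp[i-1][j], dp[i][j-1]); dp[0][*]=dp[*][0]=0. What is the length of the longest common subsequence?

   ''  A  C  A  A  C  A  G  T  C  G
''  0  0  0  0  0  0  0  0  0  0  0
 G  0  0  0  0  0  0  0  1  1  1  1
 A  0  1  1  1  1  1  1  1  1  1  1
 T  0  1  1  1  1  1  1  1  2  2  2
 G  0  1  1  1  1  1  1  2  2  2  3
 A  0  1  1  2  2  2  2  2  2  2  3
 C  0  1  2  2  2  3  3  3  3  3  3
 A  0  1  2  3  3  3  4  4  4  4  4

4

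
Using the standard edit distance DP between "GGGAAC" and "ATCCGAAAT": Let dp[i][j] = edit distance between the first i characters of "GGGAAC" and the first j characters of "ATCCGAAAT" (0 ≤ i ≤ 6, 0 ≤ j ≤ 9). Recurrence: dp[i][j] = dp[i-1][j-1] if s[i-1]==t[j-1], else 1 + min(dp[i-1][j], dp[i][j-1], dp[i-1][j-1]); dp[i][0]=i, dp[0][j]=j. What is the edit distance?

6

   ''  A  T  C  C  G  A  A  A  T
''  0  1  2  3  4  5  6  7  8  9
 G  1  1  2  3  4  4  5  6  7  8
 G  2  2  2  3  4  4  5  6  7  8
 G  3  3  3  3  4  4  5  6  7  8
 A  4  3  4  4  4  5  4  5  6  7
 A  5  4  4  5  5  5  5  4  5  6
 C  6  5  5  4  5  6  6  5  5  6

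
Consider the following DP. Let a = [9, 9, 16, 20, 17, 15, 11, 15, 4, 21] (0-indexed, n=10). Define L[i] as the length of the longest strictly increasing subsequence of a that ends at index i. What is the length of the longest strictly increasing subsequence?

   i    0    1    2    3    4    5    6    7    8    9
a[i]    9    9   16   20   17   15   11   15    4   21
L[i]    1    1    2    3    3    2    2    3    1    4

4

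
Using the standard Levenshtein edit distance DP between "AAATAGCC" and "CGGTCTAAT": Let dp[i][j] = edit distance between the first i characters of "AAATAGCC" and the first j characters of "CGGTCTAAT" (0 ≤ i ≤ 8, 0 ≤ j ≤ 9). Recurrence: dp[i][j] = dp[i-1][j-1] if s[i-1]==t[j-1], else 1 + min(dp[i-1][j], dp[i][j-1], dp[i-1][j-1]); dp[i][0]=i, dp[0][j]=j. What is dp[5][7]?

   ''  C  G  G  T  C  T  A  A  T
''  0  1  2  3  4  5  6  7  8  9
 A  1  1  2  3  4  5  6  6  7  8
 A  2  2  2  3  4  5  6  6  6  7
 A  3  3  3  3  4  5  6  6  6  7
 T  4  4  4  4  3  4  5  6  7  6
 A  5  5  5  5  4  4  5  5  6  7
 G  6  6  5  5  5  5  5  6  6  7
 C  7  6  6  6  6  5  6  6  7  7
 C  8  7  7  7  7  6  6  7  7  8

5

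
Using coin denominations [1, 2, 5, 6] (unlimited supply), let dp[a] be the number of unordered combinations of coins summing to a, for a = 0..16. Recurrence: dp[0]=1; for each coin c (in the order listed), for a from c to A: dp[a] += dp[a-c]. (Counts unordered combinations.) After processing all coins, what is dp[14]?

after  coin     0     1     2     3     4     5     6     7     8     9    10    11    12    13    14    15    16
          1     1     1     1     1     1     1     1     1     1     1     1     1     1     1     1     1     1
          2     1     1     2     2     3     3     4     4     5     5     6     6     7     7     8     8     9
          5     1     1     2     2     3     4     5     6     7     8    10    11    13    14    16    18    20
          6     1     1     2     2     3     4     6     7     9    10    13    15    19    21    25    28    33

25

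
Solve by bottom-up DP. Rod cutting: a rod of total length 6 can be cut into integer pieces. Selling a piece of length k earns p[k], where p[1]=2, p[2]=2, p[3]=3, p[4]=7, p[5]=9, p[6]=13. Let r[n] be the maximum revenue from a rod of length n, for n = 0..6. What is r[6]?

   n    0    1    2    3    4    5    6
r[n]    0    2    4    6    8   10   13

13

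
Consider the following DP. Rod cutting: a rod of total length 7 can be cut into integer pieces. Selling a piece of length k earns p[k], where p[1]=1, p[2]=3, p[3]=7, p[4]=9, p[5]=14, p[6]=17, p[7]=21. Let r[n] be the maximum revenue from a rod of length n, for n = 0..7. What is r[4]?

9

   n    0    1    2    3    4    5    6    7
r[n]    0    1    3    7    9   14   17   21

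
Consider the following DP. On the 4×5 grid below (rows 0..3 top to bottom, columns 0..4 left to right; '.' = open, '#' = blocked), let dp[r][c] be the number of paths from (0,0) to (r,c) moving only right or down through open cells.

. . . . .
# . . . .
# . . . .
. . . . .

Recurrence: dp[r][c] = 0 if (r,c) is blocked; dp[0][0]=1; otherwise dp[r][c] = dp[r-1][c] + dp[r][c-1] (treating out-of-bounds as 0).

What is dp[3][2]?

4

r\c   0   1   2   3   4
  0   1   1   1   1   1
  1   0   1   2   3   4
  2   0   1   3   6  10
  3   0   1   4  10  20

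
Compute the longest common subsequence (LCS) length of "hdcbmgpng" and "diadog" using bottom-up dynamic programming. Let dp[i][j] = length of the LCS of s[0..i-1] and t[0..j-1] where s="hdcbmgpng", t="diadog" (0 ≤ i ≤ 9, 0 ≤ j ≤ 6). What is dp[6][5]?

   ''  d  i  a  d  o  g
''  0  0  0  0  0  0  0
 h  0  0  0  0  0  0  0
 d  0  1  1  1  1  1  1
 c  0  1  1  1  1  1  1
 b  0  1  1  1  1  1  1
 m  0  1  1  1  1  1  1
 g  0  1  1  1  1  1  2
 p  0  1  1  1  1  1  2
 n  0  1  1  1  1  1  2
 g  0  1  1  1  1  1  2

1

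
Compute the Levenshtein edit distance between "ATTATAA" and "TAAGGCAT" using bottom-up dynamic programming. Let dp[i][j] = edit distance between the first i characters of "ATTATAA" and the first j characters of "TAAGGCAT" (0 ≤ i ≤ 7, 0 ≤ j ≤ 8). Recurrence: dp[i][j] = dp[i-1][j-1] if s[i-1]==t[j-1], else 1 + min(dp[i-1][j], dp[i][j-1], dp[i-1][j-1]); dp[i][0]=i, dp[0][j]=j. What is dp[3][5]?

   ''  T  A  A  G  G  C  A  T
''  0  1  2  3  4  5  6  7  8
 A  1  1  1  2  3  4  5  6  7
 T  2  1  2  2  3  4  5  6  6
 T  3  2  2  3  3  4  5  6  6
 A  4  3  2  2  3  4  5  5  6
 T  5  4  3  3  3  4  5  6  5
 A  6  5  4  3  4  4  5  5  6
 A  7  6  5  4  4  5  5  5  6

4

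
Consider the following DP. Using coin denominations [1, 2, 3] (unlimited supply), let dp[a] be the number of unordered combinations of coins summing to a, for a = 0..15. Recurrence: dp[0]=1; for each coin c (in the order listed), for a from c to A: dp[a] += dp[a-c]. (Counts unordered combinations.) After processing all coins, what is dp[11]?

after  coin     0     1     2     3     4     5     6     7     8     9    10    11    12    13    14    15
          1     1     1     1     1     1     1     1     1     1     1     1     1     1     1     1     1
          2     1     1     2     2     3     3     4     4     5     5     6     6     7     7     8     8
          3     1     1     2     3     4     5     7     8    10    12    14    16    19    21    24    27

16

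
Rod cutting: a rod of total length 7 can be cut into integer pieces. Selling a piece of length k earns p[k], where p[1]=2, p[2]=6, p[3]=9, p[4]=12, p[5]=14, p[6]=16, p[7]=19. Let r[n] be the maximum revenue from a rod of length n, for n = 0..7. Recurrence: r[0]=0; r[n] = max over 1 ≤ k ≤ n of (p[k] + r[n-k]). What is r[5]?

   n    0    1    2    3    4    5    6    7
r[n]    0    2    6    9   12   15   18   21

15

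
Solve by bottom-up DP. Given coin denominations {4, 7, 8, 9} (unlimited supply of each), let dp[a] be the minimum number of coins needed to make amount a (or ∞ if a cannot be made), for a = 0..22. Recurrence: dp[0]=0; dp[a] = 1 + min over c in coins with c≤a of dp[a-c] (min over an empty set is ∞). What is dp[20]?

 a  0  1  2  3  4  5  6  7  8  9 10 11 12 13 14 15 16 17 18 19 20 21 22
dp  0  -  -  -  1  -  -  1  1  1  -  2  2  2  2  2  2  2  2  3  3  3  3
(- denotes ∞ / unreachable)

3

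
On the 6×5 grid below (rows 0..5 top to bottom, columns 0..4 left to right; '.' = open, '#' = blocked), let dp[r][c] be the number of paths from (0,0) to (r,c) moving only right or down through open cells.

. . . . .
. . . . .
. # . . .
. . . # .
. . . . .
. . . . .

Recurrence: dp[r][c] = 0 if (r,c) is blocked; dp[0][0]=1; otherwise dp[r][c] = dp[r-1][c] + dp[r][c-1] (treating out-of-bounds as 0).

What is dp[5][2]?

9

r\c   0   1   2   3   4
  0   1   1   1   1   1
  1   1   2   3   4   5
  2   1   0   3   7  12
  3   1   1   4   0  12
  4   1   2   6   6  18
  5   1   3   9  15  33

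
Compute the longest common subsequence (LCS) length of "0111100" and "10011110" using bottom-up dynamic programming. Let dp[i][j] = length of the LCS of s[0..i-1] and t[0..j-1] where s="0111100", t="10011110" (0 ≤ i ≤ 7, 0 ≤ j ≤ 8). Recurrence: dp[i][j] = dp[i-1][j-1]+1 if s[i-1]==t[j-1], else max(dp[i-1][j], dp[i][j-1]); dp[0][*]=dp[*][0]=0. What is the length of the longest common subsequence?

   ''  1  0  0  1  1  1  1  0
''  0  0  0  0  0  0  0  0  0
 0  0  0  1  1  1  1  1  1  1
 1  0  1  1  1  2  2  2  2  2
 1  0  1  1  1  2  3  3  3  3
 1  0  1  1  1  2  3  4  4  4
 1  0  1  1  1  2  3  4  5  5
 0  0  1  2  2  2  3  4  5  6
 0  0  1  2  3  3  3  4  5  6

6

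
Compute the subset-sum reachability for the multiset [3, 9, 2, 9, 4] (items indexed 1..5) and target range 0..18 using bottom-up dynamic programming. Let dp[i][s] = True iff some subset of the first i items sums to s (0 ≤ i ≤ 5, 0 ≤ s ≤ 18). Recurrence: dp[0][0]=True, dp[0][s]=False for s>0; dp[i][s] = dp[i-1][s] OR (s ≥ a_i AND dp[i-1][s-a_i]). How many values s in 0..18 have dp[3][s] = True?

i\s   0   1   2   3   4   5   6   7   8   9  10  11  12  13  14  15  16  17  18
  0   T   F   F   F   F   F   F   F   F   F   F   F   F   F   F   F   F   F   F
  1   T   F   F   T   F   F   F   F   F   F   F   F   F   F   F   F   F   F   F
  2   T   F   F   T   F   F   F   F   F   T   F   F   T   F   F   F   F   F   F
  3   T   F   T   T   F   T   F   F   F   T   F   T   T   F   T   F   F   F   F
  4   T   F   T   T   F   T   F   F   F   T   F   T   T   F   T   F   F   F   T
  5   T   F   T   T   T   T   T   T   F   T   F   T   T   T   T   T   T   F   T

8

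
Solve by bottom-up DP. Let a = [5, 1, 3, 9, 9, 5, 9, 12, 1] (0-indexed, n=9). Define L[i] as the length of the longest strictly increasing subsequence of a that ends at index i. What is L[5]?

3

   i    0    1    2    3    4    5    6    7    8
a[i]    5    1    3    9    9    5    9   12    1
L[i]    1    1    2    3    3    3    4    5    1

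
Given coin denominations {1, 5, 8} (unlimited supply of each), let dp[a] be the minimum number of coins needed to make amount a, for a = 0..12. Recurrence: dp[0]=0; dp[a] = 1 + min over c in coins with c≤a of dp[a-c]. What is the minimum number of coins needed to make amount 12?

4

 a  0  1  2  3  4  5  6  7  8  9 10 11 12
dp  0  1  2  3  4  1  2  3  1  2  2  3  4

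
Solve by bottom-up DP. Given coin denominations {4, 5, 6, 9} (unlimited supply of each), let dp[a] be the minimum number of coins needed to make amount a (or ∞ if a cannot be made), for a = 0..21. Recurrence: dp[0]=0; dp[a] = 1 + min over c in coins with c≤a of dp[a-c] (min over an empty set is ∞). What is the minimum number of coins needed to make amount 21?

3

 a  0  1  2  3  4  5  6  7  8  9 10 11 12 13 14 15 16 17 18 19 20 21
dp  0  -  -  -  1  1  1  -  2  1  2  2  2  2  2  2  3  3  2  3  3  3
(- denotes ∞ / unreachable)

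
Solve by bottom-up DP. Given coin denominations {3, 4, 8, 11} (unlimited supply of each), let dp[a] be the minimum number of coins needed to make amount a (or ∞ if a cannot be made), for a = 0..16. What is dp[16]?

 a  0  1  2  3  4  5  6  7  8  9 10 11 12 13 14 15 16
dp  0  -  -  1  1  -  2  2  1  3  3  1  2  4  2  2  2
(- denotes ∞ / unreachable)

2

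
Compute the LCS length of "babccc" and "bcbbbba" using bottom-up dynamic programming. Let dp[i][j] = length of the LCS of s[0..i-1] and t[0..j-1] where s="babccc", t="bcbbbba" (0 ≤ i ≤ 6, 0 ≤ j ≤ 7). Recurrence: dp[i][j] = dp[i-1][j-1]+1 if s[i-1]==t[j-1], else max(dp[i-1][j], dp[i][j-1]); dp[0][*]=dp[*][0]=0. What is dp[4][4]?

   ''  b  c  b  b  b  b  a
''  0  0  0  0  0  0  0  0
 b  0  1  1  1  1  1  1  1
 a  0  1  1  1  1  1  1  2
 b  0  1  1  2  2  2  2  2
 c  0  1  2  2  2  2  2  2
 c  0  1  2  2  2  2  2  2
 c  0  1  2  2  2  2  2  2

2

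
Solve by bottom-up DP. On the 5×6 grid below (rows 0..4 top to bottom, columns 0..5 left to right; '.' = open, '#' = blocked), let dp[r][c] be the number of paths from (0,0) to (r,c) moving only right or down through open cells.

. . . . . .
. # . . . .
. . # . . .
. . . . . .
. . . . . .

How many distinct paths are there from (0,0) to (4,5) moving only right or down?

36

r\c   0   1   2   3   4   5
  0   1   1   1   1   1   1
  1   1   0   1   2   3   4
  2   1   1   0   2   5   9
  3   1   2   2   4   9  18
  4   1   3   5   9  18  36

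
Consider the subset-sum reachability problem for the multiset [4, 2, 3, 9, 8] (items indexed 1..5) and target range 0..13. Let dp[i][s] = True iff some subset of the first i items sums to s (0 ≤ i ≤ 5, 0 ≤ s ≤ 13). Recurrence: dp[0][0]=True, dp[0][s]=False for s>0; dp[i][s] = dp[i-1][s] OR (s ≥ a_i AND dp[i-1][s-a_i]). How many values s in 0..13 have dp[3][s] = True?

i\s   0   1   2   3   4   5   6   7   8   9  10  11  12  13
  0   T   F   F   F   F   F   F   F   F   F   F   F   F   F
  1   T   F   F   F   T   F   F   F   F   F   F   F   F   F
  2   T   F   T   F   T   F   T   F   F   F   F   F   F   F
  3   T   F   T   T   T   T   T   T   F   T   F   F   F   F
  4   T   F   T   T   T   T   T   T   F   T   F   T   T   T
  5   T   F   T   T   T   T   T   T   T   T   T   T   T   T

8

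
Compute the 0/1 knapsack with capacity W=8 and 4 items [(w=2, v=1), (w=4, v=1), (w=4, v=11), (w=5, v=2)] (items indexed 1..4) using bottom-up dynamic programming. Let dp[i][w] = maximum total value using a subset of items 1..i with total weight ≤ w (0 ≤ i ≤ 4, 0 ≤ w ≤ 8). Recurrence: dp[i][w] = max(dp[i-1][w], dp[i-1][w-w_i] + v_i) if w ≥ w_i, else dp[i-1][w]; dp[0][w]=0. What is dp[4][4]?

i\w   0   1   2   3   4   5   6   7   8
  0   0   0   0   0   0   0   0   0   0
  1   0   0   1   1   1   1   1   1   1
  2   0   0   1   1   1   1   2   2   2
  3   0   0   1   1  11  11  12  12  12
  4   0   0   1   1  11  11  12  12  12

11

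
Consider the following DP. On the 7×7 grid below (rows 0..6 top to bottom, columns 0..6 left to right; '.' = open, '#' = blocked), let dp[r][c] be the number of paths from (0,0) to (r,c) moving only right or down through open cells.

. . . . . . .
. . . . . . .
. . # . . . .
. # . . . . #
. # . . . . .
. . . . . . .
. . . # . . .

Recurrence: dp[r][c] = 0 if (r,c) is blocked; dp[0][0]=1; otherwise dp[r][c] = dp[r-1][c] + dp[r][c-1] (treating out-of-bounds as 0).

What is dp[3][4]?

13

r\c   0   1   2   3   4   5   6
  0   1   1   1   1   1   1   1
  1   1   2   3   4   5   6   7
  2   1   3   0   4   9  15  22
  3   1   0   0   4  13  28   0
  4   1   0   0   4  17  45  45
  5   1   1   1   5  22  67 112
  6   1   2   3   0  22  89 201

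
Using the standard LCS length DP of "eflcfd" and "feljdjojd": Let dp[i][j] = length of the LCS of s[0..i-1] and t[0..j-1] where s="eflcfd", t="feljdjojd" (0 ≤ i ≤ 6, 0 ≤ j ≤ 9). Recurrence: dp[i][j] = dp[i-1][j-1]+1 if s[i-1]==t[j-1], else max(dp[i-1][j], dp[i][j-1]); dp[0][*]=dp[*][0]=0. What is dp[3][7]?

   ''  f  e  l  j  d  j  o  j  d
''  0  0  0  0  0  0  0  0  0  0
 e  0  0  1  1  1  1  1  1  1  1
 f  0  1  1  1  1  1  1  1  1  1
 l  0  1  1  2  2  2  2  2  2  2
 c  0  1  1  2  2  2  2  2  2  2
 f  0  1  1  2  2  2  2  2  2  2
 d  0  1  1  2  2  3  3  3  3  3

2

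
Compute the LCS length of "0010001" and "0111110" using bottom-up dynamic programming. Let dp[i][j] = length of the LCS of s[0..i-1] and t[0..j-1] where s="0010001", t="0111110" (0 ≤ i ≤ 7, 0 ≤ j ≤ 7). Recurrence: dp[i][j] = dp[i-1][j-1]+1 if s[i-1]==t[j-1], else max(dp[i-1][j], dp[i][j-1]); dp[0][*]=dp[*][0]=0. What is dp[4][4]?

   ''  0  1  1  1  1  1  0
''  0  0  0  0  0  0  0  0
 0  0  1  1  1  1  1  1  1
 0  0  1  1  1  1  1  1  2
 1  0  1  2  2  2  2  2  2
 0  0  1  2  2  2  2  2  3
 0  0  1  2  2  2  2  2  3
 0  0  1  2  2  2  2  2  3
 1  0  1  2  3  3  3  3  3

2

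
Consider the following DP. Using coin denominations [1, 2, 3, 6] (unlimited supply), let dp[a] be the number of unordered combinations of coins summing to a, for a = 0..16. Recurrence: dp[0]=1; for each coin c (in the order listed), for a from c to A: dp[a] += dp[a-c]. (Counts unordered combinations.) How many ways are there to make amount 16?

after  coin     0     1     2     3     4     5     6     7     8     9    10    11    12    13    14    15    16
          1     1     1     1     1     1     1     1     1     1     1     1     1     1     1     1     1     1
          2     1     1     2     2     3     3     4     4     5     5     6     6     7     7     8     8     9
          3     1     1     2     3     4     5     7     8    10    12    14    16    19    21    24    27    30
          6     1     1     2     3     4     5     8     9    12    15    18    21    27    30    36    42    48

48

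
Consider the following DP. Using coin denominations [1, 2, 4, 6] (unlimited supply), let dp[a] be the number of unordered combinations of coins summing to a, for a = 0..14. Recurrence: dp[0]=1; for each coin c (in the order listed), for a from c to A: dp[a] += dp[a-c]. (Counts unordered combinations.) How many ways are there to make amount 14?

31

after  coin     0     1     2     3     4     5     6     7     8     9    10    11    12    13    14
          1     1     1     1     1     1     1     1     1     1     1     1     1     1     1     1
          2     1     1     2     2     3     3     4     4     5     5     6     6     7     7     8
          4     1     1     2     2     4     4     6     6     9     9    12    12    16    16    20
          6     1     1     2     2     4     4     7     7    11    11    16    16    23    23    31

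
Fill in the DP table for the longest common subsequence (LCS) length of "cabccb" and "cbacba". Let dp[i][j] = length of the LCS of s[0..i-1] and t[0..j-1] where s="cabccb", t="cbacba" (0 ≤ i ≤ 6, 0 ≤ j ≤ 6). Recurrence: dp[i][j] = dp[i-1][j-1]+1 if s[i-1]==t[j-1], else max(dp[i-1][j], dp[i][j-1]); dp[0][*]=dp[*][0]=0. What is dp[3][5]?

3

   ''  c  b  a  c  b  a
''  0  0  0  0  0  0  0
 c  0  1  1  1  1  1  1
 a  0  1  1  2  2  2  2
 b  0  1  2  2  2  3  3
 c  0  1  2  2  3  3  3
 c  0  1  2  2  3  3  3
 b  0  1  2  2  3  4  4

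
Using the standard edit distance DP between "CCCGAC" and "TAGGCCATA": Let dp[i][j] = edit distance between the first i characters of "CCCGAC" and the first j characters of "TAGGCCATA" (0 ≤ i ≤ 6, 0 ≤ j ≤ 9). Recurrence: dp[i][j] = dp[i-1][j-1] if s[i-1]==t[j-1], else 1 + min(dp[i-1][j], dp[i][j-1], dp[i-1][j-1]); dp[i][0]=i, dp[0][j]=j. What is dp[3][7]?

5

   ''  T  A  G  G  C  C  A  T  A
''  0  1  2  3  4  5  6  7  8  9
 C  1  1  2  3  4  4  5  6  7  8
 C  2  2  2  3  4  4  4  5  6  7
 C  3  3  3  3  4  4  4  5  6  7
 G  4  4  4  3  3  4  5  5  6  7
 A  5  5  4  4  4  4  5  5  6  6
 C  6  6  5  5  5  4  4  5  6  7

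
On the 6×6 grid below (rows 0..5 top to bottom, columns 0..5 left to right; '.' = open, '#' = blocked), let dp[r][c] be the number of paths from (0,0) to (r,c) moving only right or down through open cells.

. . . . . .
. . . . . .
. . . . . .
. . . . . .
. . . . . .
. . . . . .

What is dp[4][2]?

15

r\c   0   1   2   3   4   5
  0   1   1   1   1   1   1
  1   1   2   3   4   5   6
  2   1   3   6  10  15  21
  3   1   4  10  20  35  56
  4   1   5  15  35  70 126
  5   1   6  21  56 126 252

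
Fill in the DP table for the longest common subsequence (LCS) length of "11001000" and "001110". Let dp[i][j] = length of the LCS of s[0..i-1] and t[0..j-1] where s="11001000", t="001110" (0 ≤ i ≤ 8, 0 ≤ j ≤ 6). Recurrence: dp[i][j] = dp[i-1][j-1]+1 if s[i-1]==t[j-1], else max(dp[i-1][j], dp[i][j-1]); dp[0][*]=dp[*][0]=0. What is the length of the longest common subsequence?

   ''  0  0  1  1  1  0
''  0  0  0  0  0  0  0
 1  0  0  0  1  1  1  1
 1  0  0  0  1  2  2  2
 0  0  1  1  1  2  2  3
 0  0  1  2  2  2  2  3
 1  0  1  2  3  3  3  3
 0  0  1  2  3  3  3  4
 0  0  1  2  3  3  3  4
 0  0  1  2  3  3  3  4

4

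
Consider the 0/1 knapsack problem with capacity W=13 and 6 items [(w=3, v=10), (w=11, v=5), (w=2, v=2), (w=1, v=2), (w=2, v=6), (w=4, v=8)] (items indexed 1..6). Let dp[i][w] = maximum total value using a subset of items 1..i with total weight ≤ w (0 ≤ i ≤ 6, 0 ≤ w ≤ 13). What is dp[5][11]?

i\w   0   1   2   3   4   5   6   7   8   9  10  11  12  13
  0   0   0   0   0   0   0   0   0   0   0   0   0   0   0
  1   0   0   0  10  10  10  10  10  10  10  10  10  10  10
  2   0   0   0  10  10  10  10  10  10  10  10  10  10  10
  3   0   0   2  10  10  12  12  12  12  12  12  12  12  12
  4   0   2   2  10  12  12  14  14  14  14  14  14  14  14
  5   0   2   6  10  12  16  18  18  20  20  20  20  20  20
  6   0   2   6  10  12  16  18  18  20  24  26  26  28  28

20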